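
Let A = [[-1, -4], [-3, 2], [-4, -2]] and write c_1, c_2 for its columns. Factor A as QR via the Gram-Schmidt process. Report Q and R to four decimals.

q_1 = c_1/‖c_1‖ = (-1, -3, -4)/5.0990 = (-0.1961, -0.5883, -0.7845).
r_{12} = q_1·c_2 = 1.1767.
u_2 = c_2 − 1.1767·q_1 = (-3.7692, 2.6923, -1.0769).
‖u_2‖ = 4.7556, so q_2 = (-0.7926, 0.5661, -0.2265).

Q = [[-0.1961, -0.7926], [-0.5883, 0.5661], [-0.7845, -0.2265]], R = [[5.0990, 1.1767], [0.0000, 4.7556]]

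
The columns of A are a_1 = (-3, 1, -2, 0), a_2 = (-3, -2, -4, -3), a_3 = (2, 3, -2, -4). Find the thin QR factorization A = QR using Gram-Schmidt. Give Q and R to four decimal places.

a_1 = (-3, 1, -2, 0); ‖a_1‖ = 3.7417, so q_1 = (-0.8018, 0.2673, -0.5345, 0.0000).
q_1·a_2 = (-0.8018)·(-3) + 0.2673·(-2) + (-0.5345)·(-4) + 0.0000·(-3) = 4.0089.
u_2 = a_2 − 4.0089·q_1 = (0.2143, -3.0714, -1.8571, -3.0000).
‖u_2‖ = 4.6828, so q_2 = (0.0458, -0.6559, -0.3966, -0.6406).
q_1·a_3 = (-0.8018)·2 + 0.2673·3 + (-0.5345)·(-2) + 0.0000·(-4) = 0.2673; q_2·a_3 = 0.0458·2 + (-0.6559)·3 + (-0.3966)·(-2) + (-0.6406)·(-4) = 1.4796.
u_3 = a_3 − 0.2673·q_1 − 1.4796·q_2 = (2.1466, 3.8990, -1.2704, -3.0521).
‖u_3‖ = 5.5443, so q_3 = (0.3872, 0.7032, -0.2291, -0.5505).

Q = [[-0.8018, 0.0458, 0.3872], [0.2673, -0.6559, 0.7032], [-0.5345, -0.3966, -0.2291], [0.0000, -0.6406, -0.5505]], R = [[3.7417, 4.0089, 0.2673], [0.0000, 4.6828, 1.4796], [0.0000, 0.0000, 5.5443]]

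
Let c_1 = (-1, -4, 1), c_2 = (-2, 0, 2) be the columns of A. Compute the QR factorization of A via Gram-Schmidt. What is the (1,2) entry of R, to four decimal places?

r_{12} = 0.9428

c_1 = (-1, -4, 1); ‖c_1‖ = 4.2426, so q_1 = (-0.2357, -0.9428, 0.2357).
r_{12} = q_1·c_2 = 0.9428.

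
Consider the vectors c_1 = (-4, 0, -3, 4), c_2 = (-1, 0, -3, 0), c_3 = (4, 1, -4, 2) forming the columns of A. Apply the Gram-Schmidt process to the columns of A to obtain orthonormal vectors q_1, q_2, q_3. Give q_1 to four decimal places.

c_1 = (-4, 0, -3, 4); ‖c_1‖ = 6.4031, so q_1 = (-0.6247, 0.0000, -0.4685, 0.6247).

q_1 = (-0.6247, 0.0000, -0.4685, 0.6247)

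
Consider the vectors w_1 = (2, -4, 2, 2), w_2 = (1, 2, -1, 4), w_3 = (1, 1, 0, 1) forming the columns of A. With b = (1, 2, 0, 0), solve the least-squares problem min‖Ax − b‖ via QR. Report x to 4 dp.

x = (-0.2143, -0.3529, 1.8235)

e_1 = w_1/‖w_1‖ = (2, -4, 2, 2)/5.2915 = (0.3780, -0.7559, 0.3780, 0.3780).
r_{12} = e_1·w_2 = 0.0000.
u_2 = w_2 + 0.0000·e_1 = (1.0000, 2.0000, -1.0000, 4.0000).
‖u_2‖ = 4.6904, so e_2 = (0.2132, 0.4264, -0.2132, 0.8528).
r_{13} = e_1·w_3 = 0.0000; r_{23} = e_2·w_3 = 1.4924.
u_3 = w_3 + 0.0000·e_1 − 1.4924·e_2 = (0.6818, 0.3636, 0.3182, -0.2727).
‖u_3‖ = 0.8790, so e_3 = (0.7756, 0.4137, 0.3620, -0.3103).
Qᵀb = (-1.1339, 1.0660, 1.6030).
Back-substitute: x_3 = 1.6030/0.8790 = 1.8235.
x_2 = (1.0660 − 1.4924·1.8235)/4.6904 = -0.3529.
x_1 = (-1.1339 + 0.0000·(-0.3529) + 0.0000·1.8235)/5.2915 = -0.2143.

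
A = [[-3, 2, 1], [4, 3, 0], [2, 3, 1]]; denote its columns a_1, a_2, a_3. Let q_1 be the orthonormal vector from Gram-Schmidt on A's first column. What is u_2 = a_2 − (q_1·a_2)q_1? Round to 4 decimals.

q_1 = a_1/‖a_1‖ = (-3, 4, 2)/5.3852 = (-0.5571, 0.7428, 0.3714).
r_{12} = q_1·a_2 = 2.2283.
u_2 = a_2 − 2.2283·q_1 = (3.2414, 1.3448, 2.1724).

u_2 = (3.2414, 1.3448, 2.1724)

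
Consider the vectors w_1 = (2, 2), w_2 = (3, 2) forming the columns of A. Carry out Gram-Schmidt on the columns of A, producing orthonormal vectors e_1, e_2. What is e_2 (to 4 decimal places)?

w_1 = (2, 2); ‖w_1‖ = 2.8284, so e_1 = (0.7071, 0.7071).
e_1·w_2 = 0.7071·3 + 0.7071·2 = 3.5355.
u_2 = w_2 − 3.5355·e_1 = (0.5000, -0.5000).
‖u_2‖ = 0.7071, so e_2 = (0.7071, -0.7071).

e_2 = (0.7071, -0.7071)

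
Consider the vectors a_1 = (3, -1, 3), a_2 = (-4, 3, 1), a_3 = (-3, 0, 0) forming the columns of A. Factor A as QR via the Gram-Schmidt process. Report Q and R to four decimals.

a_1 = (3, -1, 3); ‖a_1‖ = 4.3589, so q_1 = (0.6882, -0.2294, 0.6882).
q_1·a_2 = 0.6882·(-4) + (-0.2294)·3 + 0.6882·1 = -2.7530.
u_2 = a_2 + 2.7530·q_1 = (-2.1053, 2.3684, 2.8947).
‖u_2‖ = 4.2920, so q_2 = (-0.4905, 0.5518, 0.6745).
q_1·a_3 = 0.6882·(-3) + (-0.2294)·0 + 0.6882·0 = -2.0647; q_2·a_3 = (-0.4905)·(-3) + 0.5518·0 + 0.6745·0 = 1.4715.
u_3 = a_3 + 2.0647·q_1 − 1.4715·q_2 = (-0.8571, -1.2857, 0.4286).
‖u_3‖ = 1.6036, so q_3 = (-0.5345, -0.8018, 0.2673).

Q = [[0.6882, -0.4905, -0.5345], [-0.2294, 0.5518, -0.8018], [0.6882, 0.6745, 0.2673]], R = [[4.3589, -2.7530, -2.0647], [0.0000, 4.2920, 1.4715], [0.0000, 0.0000, 1.6036]]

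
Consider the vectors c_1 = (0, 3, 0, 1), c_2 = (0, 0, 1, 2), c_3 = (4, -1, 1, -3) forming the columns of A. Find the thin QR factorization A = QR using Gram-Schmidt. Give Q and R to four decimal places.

e_1 = c_1/‖c_1‖ = (0, 3, 0, 1)/3.1623 = (0.0000, 0.9487, 0.0000, 0.3162).
r_{12} = e_1·c_2 = 0.6325.
u_2 = c_2 − 0.6325·e_1 = (0.0000, -0.6000, 1.0000, 1.8000).
‖u_2‖ = 2.1448, so e_2 = (0.0000, -0.2798, 0.4663, 0.8393).
r_{13} = e_1·c_3 = -1.8974; r_{23} = e_2·c_3 = -1.7718.
u_3 = c_3 + 1.8974·e_1 + 1.7718·e_2 = (4.0000, 0.3043, 1.8261, -0.9130).
‖u_3‖ = 4.5012, so e_3 = (0.8887, 0.0676, 0.4057, -0.2028).

Q = [[0.0000, 0.0000, 0.8887], [0.9487, -0.2798, 0.0676], [0.0000, 0.4663, 0.4057], [0.3162, 0.8393, -0.2028]], R = [[3.1623, 0.6325, -1.8974], [0.0000, 2.1448, -1.7718], [0.0000, 0.0000, 4.5012]]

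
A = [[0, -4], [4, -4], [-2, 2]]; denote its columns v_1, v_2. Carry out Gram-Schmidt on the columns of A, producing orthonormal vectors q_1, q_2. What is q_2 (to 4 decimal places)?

q_2 = (-1.0000, 0.0000, 0.0000)

q_1 = v_1/‖v_1‖ = (0, 4, -2)/4.4721 = (0.0000, 0.8944, -0.4472).
r_{12} = q_1·v_2 = -4.4721.
u_2 = v_2 + 4.4721·q_1 = (-4.0000, 0.0000, 0.0000).
‖u_2‖ = 4.0000, so q_2 = (-1.0000, 0.0000, 0.0000).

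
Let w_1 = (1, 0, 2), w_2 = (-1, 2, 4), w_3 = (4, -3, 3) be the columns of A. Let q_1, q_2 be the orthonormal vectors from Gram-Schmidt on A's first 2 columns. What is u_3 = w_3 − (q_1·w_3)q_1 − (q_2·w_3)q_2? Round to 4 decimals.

u_3 = (-0.5714, -0.8571, 0.2857)

w_1 = (1, 0, 2); ‖w_1‖ = 2.2361, so q_1 = (0.4472, 0.0000, 0.8944).
q_1·w_2 = 0.4472·(-1) + 0.0000·2 + 0.8944·4 = 3.1305.
u_2 = w_2 − 3.1305·q_1 = (-2.4000, 2.0000, 1.2000).
‖u_2‖ = 3.3466, so q_2 = (-0.7171, 0.5976, 0.3586).
q_1·w_3 = 0.4472·4 + 0.0000·(-3) + 0.8944·3 = 4.4721; q_2·w_3 = (-0.7171)·4 + 0.5976·(-3) + 0.3586·3 = -3.5857.
u_3 = w_3 − 4.4721·q_1 + 3.5857·q_2 = (-0.5714, -0.8571, 0.2857).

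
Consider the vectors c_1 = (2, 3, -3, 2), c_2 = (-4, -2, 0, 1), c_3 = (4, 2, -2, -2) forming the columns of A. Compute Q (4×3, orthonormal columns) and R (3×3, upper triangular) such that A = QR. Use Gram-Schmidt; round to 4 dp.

Q = [[0.3922, -0.7825, -0.0669], [0.5883, -0.1565, -0.2054], [-0.5883, -0.3521, -0.7022], [0.3922, 0.4891, -0.6784]], R = [[5.0990, -2.3534, 3.1379], [0.0000, 3.9321, -3.7169], [0.0000, 0.0000, 2.0829]]

c_1 = (2, 3, -3, 2); ‖c_1‖ = 5.0990, so q_1 = (0.3922, 0.5883, -0.5883, 0.3922).
q_1·c_2 = 0.3922·(-4) + 0.5883·(-2) + (-0.5883)·0 + 0.3922·1 = -2.3534.
u_2 = c_2 + 2.3534·q_1 = (-3.0769, -0.6154, -1.3846, 1.9231).
‖u_2‖ = 3.9321, so q_2 = (-0.7825, -0.1565, -0.3521, 0.4891).
q_1·c_3 = 0.3922·4 + 0.5883·2 + (-0.5883)·(-2) + 0.3922·(-2) = 3.1379; q_2·c_3 = (-0.7825)·4 + (-0.1565)·2 + (-0.3521)·(-2) + 0.4891·(-2) = -3.7169.
u_3 = c_3 − 3.1379·q_1 + 3.7169·q_2 = (-0.1393, -0.4279, -1.4627, -1.4129).
‖u_3‖ = 2.0829, so q_3 = (-0.0669, -0.2054, -0.7022, -0.6784).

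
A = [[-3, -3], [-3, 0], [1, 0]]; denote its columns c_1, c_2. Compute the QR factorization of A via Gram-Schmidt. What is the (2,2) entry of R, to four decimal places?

r_{22} = 2.1764

q_1 = c_1/‖c_1‖ = (-3, -3, 1)/4.3589 = (-0.6882, -0.6882, 0.2294).
r_{12} = q_1·c_2 = 2.0647.
u_2 = c_2 − 2.0647·q_1 = (-1.5789, 1.4211, -0.4737).
r_{22} = ‖u_2‖ = 2.1764.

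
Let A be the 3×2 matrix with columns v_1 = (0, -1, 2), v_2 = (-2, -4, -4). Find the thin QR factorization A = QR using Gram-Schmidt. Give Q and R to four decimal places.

e_1 = v_1/‖v_1‖ = (0, -1, 2)/2.2361 = (0.0000, -0.4472, 0.8944).
r_{12} = e_1·v_2 = -1.7889.
u_2 = v_2 + 1.7889·e_1 = (-2.0000, -4.8000, -2.4000).
‖u_2‖ = 5.7271, so e_2 = (-0.3492, -0.8381, -0.4191).

Q = [[0.0000, -0.3492], [-0.4472, -0.8381], [0.8944, -0.4191]], R = [[2.2361, -1.7889], [0.0000, 5.7271]]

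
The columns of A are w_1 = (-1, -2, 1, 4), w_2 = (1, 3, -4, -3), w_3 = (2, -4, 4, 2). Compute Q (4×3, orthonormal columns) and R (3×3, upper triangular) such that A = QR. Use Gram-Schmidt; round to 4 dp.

w_1 = (-1, -2, 1, 4); ‖w_1‖ = 4.6904, so q_1 = (-0.2132, -0.4264, 0.2132, 0.8528).
q_1·w_2 = (-0.2132)·1 + (-0.4264)·3 + 0.2132·(-4) + 0.8528·(-3) = -4.9036.
u_2 = w_2 + 4.9036·q_1 = (-0.0455, 0.9091, -2.9545, 1.1818).
‖u_2‖ = 3.3098, so q_2 = (-0.0137, 0.2747, -0.8927, 0.3571).
q_1·w_3 = (-0.2132)·2 + (-0.4264)·(-4) + 0.2132·4 + 0.8528·2 = 3.8376; q_2·w_3 = (-0.0137)·2 + 0.2747·(-4) + (-0.8927)·4 + 0.3571·2 = -3.9827.
u_3 = w_3 − 3.8376·q_1 + 3.9827·q_2 = (2.7635, -1.2697, -0.3734, 0.1494).
‖u_3‖ = 3.0677, so q_3 = (0.9008, -0.4139, -0.1217, 0.0487).

Q = [[-0.2132, -0.0137, 0.9008], [-0.4264, 0.2747, -0.4139], [0.2132, -0.8927, -0.1217], [0.8528, 0.3571, 0.0487]], R = [[4.6904, -4.9036, 3.8376], [0.0000, 3.3098, -3.9827], [0.0000, 0.0000, 3.0677]]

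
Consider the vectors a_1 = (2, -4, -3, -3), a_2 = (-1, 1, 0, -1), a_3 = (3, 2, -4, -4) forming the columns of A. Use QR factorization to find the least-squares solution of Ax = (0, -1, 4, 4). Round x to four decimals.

x = (-0.3846, -1.5897, -0.4615)

a_1 = (2, -4, -3, -3); ‖a_1‖ = 6.1644, so e_1 = (0.3244, -0.6489, -0.4867, -0.4867).
e_1·a_2 = 0.3244·(-1) + (-0.6489)·1 + (-0.4867)·0 + (-0.4867)·(-1) = -0.4867.
u_2 = a_2 + 0.4867·e_1 = (-0.8421, 0.6842, -0.2368, -1.2368).
‖u_2‖ = 1.6623, so e_2 = (-0.5066, 0.4116, -0.1425, -0.7441).
e_1·a_3 = 0.3244·3 + (-0.6489)·2 + (-0.4867)·(-4) + (-0.4867)·(-4) = 3.5689; e_2·a_3 = (-0.5066)·3 + 0.4116·2 + (-0.1425)·(-4) + (-0.7441)·(-4) = 2.8496.
u_3 = a_3 − 3.5689·e_1 − 2.8496·e_2 = (3.2857, 3.1429, -1.8571, -0.1429).
‖u_3‖ = 4.9135, so e_3 = (0.6687, 0.6396, -0.3780, -0.0291).
Qᵀb = (-3.2444, -3.9578, -2.2678).
Back-substitute: x_3 = -2.2678/4.9135 = -0.4615.
x_2 = (-3.9578 − 2.8496·(-0.4615))/1.6623 = -1.5897.
x_1 = (-3.2444 + 0.4867·(-1.5897) − 3.5689·(-0.4615))/6.1644 = -0.3846.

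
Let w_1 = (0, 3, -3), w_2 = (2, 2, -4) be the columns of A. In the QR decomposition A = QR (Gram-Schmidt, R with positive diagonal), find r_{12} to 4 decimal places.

r_{12} = 4.2426

w_1 = (0, 3, -3); ‖w_1‖ = 4.2426, so e_1 = (0.0000, 0.7071, -0.7071).
r_{12} = e_1·w_2 = 4.2426.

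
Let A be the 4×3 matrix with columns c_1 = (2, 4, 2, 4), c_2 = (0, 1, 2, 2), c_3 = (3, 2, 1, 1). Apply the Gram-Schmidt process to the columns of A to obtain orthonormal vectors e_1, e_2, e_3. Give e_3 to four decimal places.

c_1 = (2, 4, 2, 4); ‖c_1‖ = 6.3246, so e_1 = (0.3162, 0.6325, 0.3162, 0.6325).
e_1·c_2 = 0.3162·0 + 0.6325·1 + 0.3162·2 + 0.6325·2 = 2.5298.
u_2 = c_2 − 2.5298·e_1 = (-0.8000, -0.6000, 1.2000, 0.4000).
‖u_2‖ = 1.6125, so e_2 = (-0.4961, -0.3721, 0.7442, 0.2481).
e_1·c_3 = 0.3162·3 + 0.6325·2 + 0.3162·1 + 0.6325·1 = 3.1623; e_2·c_3 = (-0.4961)·3 + (-0.3721)·2 + 0.7442·1 + 0.2481·1 = -1.2403.
u_3 = c_3 − 3.1623·e_1 + 1.2403·e_2 = (1.3846, -0.4615, 0.9231, -0.6923).
‖u_3‖ = 1.8605, so e_3 = (0.7442, -0.2481, 0.4961, -0.3721).

e_3 = (0.7442, -0.2481, 0.4961, -0.3721)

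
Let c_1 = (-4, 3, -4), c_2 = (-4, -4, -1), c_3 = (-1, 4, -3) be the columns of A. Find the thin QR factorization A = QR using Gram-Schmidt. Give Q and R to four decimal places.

c_1 = (-4, 3, -4); ‖c_1‖ = 6.4031, so q_1 = (-0.6247, 0.4685, -0.6247).
q_1·c_2 = (-0.6247)·(-4) + 0.4685·(-4) + (-0.6247)·(-1) = 1.2494.
u_2 = c_2 − 1.2494·q_1 = (-3.2195, -4.5854, -0.2195).
‖u_2‖ = 5.6071, so q_2 = (-0.5742, -0.8178, -0.0391).
q_1·c_3 = (-0.6247)·(-1) + 0.4685·4 + (-0.6247)·(-3) = 4.3729; q_2·c_3 = (-0.5742)·(-1) + (-0.8178)·4 + (-0.0391)·(-3) = -2.5795.
u_3 = c_3 − 4.3729·q_1 + 2.5795·q_2 = (0.2506, -0.1583, -0.3693).
‖u_3‖ = 0.4735, so q_3 = (0.5292, -0.3342, -0.7799).

Q = [[-0.6247, -0.5742, 0.5292], [0.4685, -0.8178, -0.3342], [-0.6247, -0.0391, -0.7799]], R = [[6.4031, 1.2494, 4.3729], [0.0000, 5.6071, -2.5795], [0.0000, 0.0000, 0.4735]]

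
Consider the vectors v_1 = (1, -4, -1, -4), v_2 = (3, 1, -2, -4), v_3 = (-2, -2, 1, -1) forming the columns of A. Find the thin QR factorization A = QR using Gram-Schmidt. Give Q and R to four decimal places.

Q = [[0.1715, 0.5392, -0.6615], [-0.6860, 0.6470, 0.3321], [-0.1715, -0.3235, 0.3373], [-0.6860, -0.4313, -0.5817]], R = [[5.8310, 2.9155, 1.5435], [0.0000, 4.6368, -2.2645], [0.0000, 0.0000, 1.5779]]

q_1 = v_1/‖v_1‖ = (1, -4, -1, -4)/5.8310 = (0.1715, -0.6860, -0.1715, -0.6860).
r_{12} = q_1·v_2 = 2.9155.
u_2 = v_2 − 2.9155·q_1 = (2.5000, 3.0000, -1.5000, -2.0000).
‖u_2‖ = 4.6368, so q_2 = (0.5392, 0.6470, -0.3235, -0.4313).
r_{13} = q_1·v_3 = 1.5435; r_{23} = q_2·v_3 = -2.2645.
u_3 = v_3 − 1.5435·q_1 + 2.2645·q_2 = (-1.0438, 0.5239, 0.5321, -0.9179).
‖u_3‖ = 1.5779, so q_3 = (-0.6615, 0.3321, 0.3373, -0.5817).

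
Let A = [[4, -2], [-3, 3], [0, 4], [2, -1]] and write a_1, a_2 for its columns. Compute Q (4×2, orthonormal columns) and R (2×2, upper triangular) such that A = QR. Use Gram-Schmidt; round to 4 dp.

Q = [[0.7428, 0.1482], [-0.5571, 0.2469], [0.0000, 0.9548], [0.3714, 0.0741]], R = [[5.3852, -3.5282], [0.0000, 4.1895]]

q_1 = a_1/‖a_1‖ = (4, -3, 0, 2)/5.3852 = (0.7428, -0.5571, 0.0000, 0.3714).
r_{12} = q_1·a_2 = -3.5282.
u_2 = a_2 + 3.5282·q_1 = (0.6207, 1.0345, 4.0000, 0.3103).
‖u_2‖ = 4.1895, so q_2 = (0.1482, 0.2469, 0.9548, 0.0741).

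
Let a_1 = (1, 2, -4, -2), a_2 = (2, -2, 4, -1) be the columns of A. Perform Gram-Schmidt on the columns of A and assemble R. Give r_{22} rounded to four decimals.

e_1 = a_1/‖a_1‖ = (1, 2, -4, -2)/5.0000 = (0.2000, 0.4000, -0.8000, -0.4000).
r_{12} = e_1·a_2 = -3.2000.
u_2 = a_2 + 3.2000·e_1 = (2.6400, -0.7200, 1.4400, -2.2800).
r_{22} = ‖u_2‖ = 3.8419.

r_{22} = 3.8419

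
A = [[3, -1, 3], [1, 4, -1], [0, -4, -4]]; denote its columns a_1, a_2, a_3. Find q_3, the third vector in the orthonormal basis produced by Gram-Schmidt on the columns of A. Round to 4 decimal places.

a_1 = (3, 1, 0); ‖a_1‖ = 3.1623, so q_1 = (0.9487, 0.3162, 0.0000).
q_1·a_2 = 0.9487·(-1) + 0.3162·4 + 0.0000·(-4) = 0.3162.
u_2 = a_2 − 0.3162·q_1 = (-1.3000, 3.9000, -4.0000).
‖u_2‖ = 5.7359, so q_2 = (-0.2266, 0.6799, -0.6974).
q_1·a_3 = 0.9487·3 + 0.3162·(-1) + 0.0000·(-4) = 2.5298; q_2·a_3 = (-0.2266)·3 + 0.6799·(-1) + (-0.6974)·(-4) = 1.4296.
u_3 = a_3 − 2.5298·q_1 − 1.4296·q_2 = (0.9240, -2.7720, -3.0030).
‖u_3‖ = 4.1900, so q_3 = (0.2205, -0.6616, -0.7167).

q_3 = (0.2205, -0.6616, -0.7167)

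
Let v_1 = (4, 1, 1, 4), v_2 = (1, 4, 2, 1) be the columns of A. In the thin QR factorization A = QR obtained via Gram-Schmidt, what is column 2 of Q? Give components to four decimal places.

q_1 = v_1/‖v_1‖ = (4, 1, 1, 4)/5.8310 = (0.6860, 0.1715, 0.1715, 0.6860).
r_{12} = q_1·v_2 = 2.4010.
u_2 = v_2 − 2.4010·q_1 = (-0.6471, 3.5882, 1.5882, -0.6471).
‖u_2‖ = 4.0293, so q_2 = (-0.1606, 0.8905, 0.3942, -0.1606).

q_2 = (-0.1606, 0.8905, 0.3942, -0.1606)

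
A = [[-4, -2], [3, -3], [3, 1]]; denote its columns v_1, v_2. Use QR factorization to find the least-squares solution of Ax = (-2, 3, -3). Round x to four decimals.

v_1 = (-4, 3, 3); ‖v_1‖ = 5.8310, so e_1 = (-0.6860, 0.5145, 0.5145).
e_1·v_2 = (-0.6860)·(-2) + 0.5145·(-3) + 0.5145·1 = 0.3430.
u_2 = v_2 − 0.3430·e_1 = (-1.7647, -3.1765, 0.8235).
‖u_2‖ = 3.7259, so e_2 = (-0.4736, -0.8525, 0.2210).
Qᵀb = (1.3720, -2.2734).
Back-substitute: x_2 = -2.2734/3.7259 = -0.6102.
x_1 = (1.3720 − 0.3430·(-0.6102))/5.8310 = 0.2712.

x = (0.2712, -0.6102)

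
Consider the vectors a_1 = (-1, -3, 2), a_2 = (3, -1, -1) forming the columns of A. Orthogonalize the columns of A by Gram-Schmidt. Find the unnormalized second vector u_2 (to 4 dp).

u_2 = (2.8571, -1.4286, -0.7143)

e_1 = a_1/‖a_1‖ = (-1, -3, 2)/3.7417 = (-0.2673, -0.8018, 0.5345).
r_{12} = e_1·a_2 = -0.5345.
u_2 = a_2 + 0.5345·e_1 = (2.8571, -1.4286, -0.7143).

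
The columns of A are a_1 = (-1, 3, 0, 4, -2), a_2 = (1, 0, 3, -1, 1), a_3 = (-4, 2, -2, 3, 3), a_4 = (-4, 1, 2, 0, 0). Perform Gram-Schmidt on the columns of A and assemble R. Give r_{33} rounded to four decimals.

r_{33} = 5.4478

q_1 = a_1/‖a_1‖ = (-1, 3, 0, 4, -2)/5.4772 = (-0.1826, 0.5477, 0.0000, 0.7303, -0.3651).
r_{12} = q_1·a_2 = -1.2780.
u_2 = a_2 + 1.2780·q_1 = (0.7667, 0.7000, 3.0000, -0.0667, 0.5333).
‖u_2‖ = 3.2197, so q_2 = (0.2381, 0.2174, 0.9318, -0.0207, 0.1656).
r_{13} = q_1·a_3 = 2.9212; r_{23} = q_2·a_3 = -1.9463.
u_3 = a_3 − 2.9212·q_1 + 1.9463·q_2 = (-3.0032, 0.8232, -0.1865, 0.8264, 4.3891).
r_{33} = ‖u_3‖ = 5.4478.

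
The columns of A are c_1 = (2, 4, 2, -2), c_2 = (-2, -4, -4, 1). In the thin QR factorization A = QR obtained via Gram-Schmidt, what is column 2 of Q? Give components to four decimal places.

q_2 = (0.0648, 0.1296, -0.8427, -0.5186)

c_1 = (2, 4, 2, -2); ‖c_1‖ = 5.2915, so q_1 = (0.3780, 0.7559, 0.3780, -0.3780).
q_1·c_2 = 0.3780·(-2) + 0.7559·(-4) + 0.3780·(-4) + (-0.3780)·1 = -5.6695.
u_2 = c_2 + 5.6695·q_1 = (0.1429, 0.2857, -1.8571, -1.1429).
‖u_2‖ = 2.2039, so q_2 = (0.0648, 0.1296, -0.8427, -0.5186).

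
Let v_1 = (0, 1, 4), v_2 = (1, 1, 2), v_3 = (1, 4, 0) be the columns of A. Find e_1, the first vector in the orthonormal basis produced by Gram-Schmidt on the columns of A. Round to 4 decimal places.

v_1 = (0, 1, 4); ‖v_1‖ = 4.1231, so e_1 = (0.0000, 0.2425, 0.9701).

e_1 = (0.0000, 0.2425, 0.9701)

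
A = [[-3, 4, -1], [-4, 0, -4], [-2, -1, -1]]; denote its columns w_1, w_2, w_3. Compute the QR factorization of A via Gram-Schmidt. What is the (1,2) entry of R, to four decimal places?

r_{12} = -1.8570

w_1 = (-3, -4, -2); ‖w_1‖ = 5.3852, so q_1 = (-0.5571, -0.7428, -0.3714).
r_{12} = q_1·w_2 = -1.8570.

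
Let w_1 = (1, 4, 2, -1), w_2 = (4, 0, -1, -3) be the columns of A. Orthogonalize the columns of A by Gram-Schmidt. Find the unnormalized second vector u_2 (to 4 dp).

q_1 = w_1/‖w_1‖ = (1, 4, 2, -1)/4.6904 = (0.2132, 0.8528, 0.4264, -0.2132).
r_{12} = q_1·w_2 = 1.0660.
u_2 = w_2 − 1.0660·q_1 = (3.7727, -0.9091, -1.4545, -2.7727).

u_2 = (3.7727, -0.9091, -1.4545, -2.7727)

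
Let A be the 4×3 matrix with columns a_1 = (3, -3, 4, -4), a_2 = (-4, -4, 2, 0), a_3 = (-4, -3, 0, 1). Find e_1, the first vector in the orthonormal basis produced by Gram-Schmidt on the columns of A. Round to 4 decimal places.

e_1 = (0.4243, -0.4243, 0.5657, -0.5657)

a_1 = (3, -3, 4, -4); ‖a_1‖ = 7.0711, so e_1 = (0.4243, -0.4243, 0.5657, -0.5657).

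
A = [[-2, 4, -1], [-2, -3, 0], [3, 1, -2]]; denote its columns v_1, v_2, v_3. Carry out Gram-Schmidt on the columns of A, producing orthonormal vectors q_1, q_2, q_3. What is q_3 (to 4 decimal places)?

q_3 = (-0.3333, -0.6667, -0.6667)

q_1 = v_1/‖v_1‖ = (-2, -2, 3)/4.1231 = (-0.4851, -0.4851, 0.7276).
r_{12} = q_1·v_2 = 0.2425.
u_2 = v_2 − 0.2425·q_1 = (4.1176, -2.8824, 0.8235).
‖u_2‖ = 5.0932, so q_2 = (0.8085, -0.5659, 0.1617).
r_{13} = q_1·v_3 = -0.9701; r_{23} = q_2·v_3 = -1.1318.
u_3 = v_3 + 0.9701·q_1 + 1.1318·q_2 = (-0.5556, -1.1111, -1.1111).
‖u_3‖ = 1.6667, so q_3 = (-0.3333, -0.6667, -0.6667).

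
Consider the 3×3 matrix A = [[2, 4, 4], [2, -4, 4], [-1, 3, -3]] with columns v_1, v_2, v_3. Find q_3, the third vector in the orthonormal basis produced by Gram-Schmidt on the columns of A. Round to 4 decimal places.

v_1 = (2, 2, -1); ‖v_1‖ = 3.0000, so q_1 = (0.6667, 0.6667, -0.3333).
q_1·v_2 = 0.6667·4 + 0.6667·(-4) + (-0.3333)·3 = -1.0000.
u_2 = v_2 + 1.0000·q_1 = (4.6667, -3.3333, 2.6667).
‖u_2‖ = 6.3246, so q_2 = (0.7379, -0.5270, 0.4216).
q_1·v_3 = 0.6667·4 + 0.6667·4 + (-0.3333)·(-3) = 6.3333; q_2·v_3 = 0.7379·4 + (-0.5270)·4 + 0.4216·(-3) = -0.4216.
u_3 = v_3 − 6.3333·q_1 + 0.4216·q_2 = (0.0889, -0.4444, -0.7111).
‖u_3‖ = 0.8433, so q_3 = (0.1054, -0.5270, -0.8433).

q_3 = (0.1054, -0.5270, -0.8433)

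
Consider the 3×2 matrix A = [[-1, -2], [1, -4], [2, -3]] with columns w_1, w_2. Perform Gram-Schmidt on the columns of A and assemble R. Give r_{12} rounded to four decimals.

r_{12} = -3.2660

w_1 = (-1, 1, 2); ‖w_1‖ = 2.4495, so q_1 = (-0.4082, 0.4082, 0.8165).
r_{12} = q_1·w_2 = -3.2660.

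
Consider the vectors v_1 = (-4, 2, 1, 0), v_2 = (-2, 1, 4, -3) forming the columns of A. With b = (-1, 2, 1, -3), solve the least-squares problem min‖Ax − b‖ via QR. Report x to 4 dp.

v_1 = (-4, 2, 1, 0); ‖v_1‖ = 4.5826, so q_1 = (-0.8729, 0.4364, 0.2182, 0.0000).
q_1·v_2 = (-0.8729)·(-2) + 0.4364·1 + 0.2182·4 + 0.0000·(-3) = 3.0551.
u_2 = v_2 − 3.0551·q_1 = (0.6667, -0.3333, 3.3333, -3.0000).
‖u_2‖ = 4.5461, so q_2 = (0.1466, -0.0733, 0.7332, -0.6599).
Qᵀb = (1.9640, 2.4197).
Back-substitute: x_2 = 2.4197/4.5461 = 0.5323.
x_1 = (1.9640 − 3.0551·0.5323)/4.5826 = 0.0737.

x = (0.0737, 0.5323)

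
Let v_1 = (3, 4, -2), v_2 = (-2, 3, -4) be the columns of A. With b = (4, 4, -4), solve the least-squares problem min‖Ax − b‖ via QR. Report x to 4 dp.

x = (1.1845, 0.1178)

e_1 = v_1/‖v_1‖ = (3, 4, -2)/5.3852 = (0.5571, 0.7428, -0.3714).
r_{12} = e_1·v_2 = 2.5997.
u_2 = v_2 − 2.5997·e_1 = (-3.4483, 1.0690, -3.0345).
‖u_2‖ = 4.7161, so e_2 = (-0.7312, 0.2267, -0.6434).
Qᵀb = (6.6850, 0.5557).
Back-substitute: x_2 = 0.5557/4.7161 = 0.1178.
x_1 = (6.6850 − 2.5997·0.1178)/5.3852 = 1.1845.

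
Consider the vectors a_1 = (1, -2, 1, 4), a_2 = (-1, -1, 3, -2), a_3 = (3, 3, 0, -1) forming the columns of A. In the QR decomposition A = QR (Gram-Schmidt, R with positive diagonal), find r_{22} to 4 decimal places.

r_{22} = 3.7779

a_1 = (1, -2, 1, 4); ‖a_1‖ = 4.6904, so q_1 = (0.2132, -0.4264, 0.2132, 0.8528).
q_1·a_2 = 0.2132·(-1) + (-0.4264)·(-1) + 0.2132·3 + 0.8528·(-2) = -0.8528.
u_2 = a_2 + 0.8528·q_1 = (-0.8182, -1.3636, 3.1818, -1.2727).
r_{22} = ‖u_2‖ = 3.7779.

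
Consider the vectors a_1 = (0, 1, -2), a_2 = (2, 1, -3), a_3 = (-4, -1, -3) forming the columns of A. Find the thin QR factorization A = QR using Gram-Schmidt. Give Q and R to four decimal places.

a_1 = (0, 1, -2); ‖a_1‖ = 2.2361, so q_1 = (0.0000, 0.4472, -0.8944).
q_1·a_2 = 0.0000·2 + 0.4472·1 + (-0.8944)·(-3) = 3.1305.
u_2 = a_2 − 3.1305·q_1 = (2.0000, -0.4000, -0.2000).
‖u_2‖ = 2.0494, so q_2 = (0.9759, -0.1952, -0.0976).
q_1·a_3 = 0.0000·(-4) + 0.4472·(-1) + (-0.8944)·(-3) = 2.2361; q_2·a_3 = 0.9759·(-4) + (-0.1952)·(-1) + (-0.0976)·(-3) = -3.4157.
u_3 = a_3 − 2.2361·q_1 + 3.4157·q_2 = (-0.6667, -2.6667, -1.3333).
‖u_3‖ = 3.0551, so q_3 = (-0.2182, -0.8729, -0.4364).

Q = [[0.0000, 0.9759, -0.2182], [0.4472, -0.1952, -0.8729], [-0.8944, -0.0976, -0.4364]], R = [[2.2361, 3.1305, 2.2361], [0.0000, 2.0494, -3.4157], [0.0000, 0.0000, 3.0551]]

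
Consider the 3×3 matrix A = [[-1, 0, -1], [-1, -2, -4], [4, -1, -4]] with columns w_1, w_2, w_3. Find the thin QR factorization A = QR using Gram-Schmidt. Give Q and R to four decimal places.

w_1 = (-1, -1, 4); ‖w_1‖ = 4.2426, so q_1 = (-0.2357, -0.2357, 0.9428).
q_1·w_2 = (-0.2357)·0 + (-0.2357)·(-2) + 0.9428·(-1) = -0.4714.
u_2 = w_2 + 0.4714·q_1 = (-0.1111, -2.1111, -0.5556).
‖u_2‖ = 2.1858, so q_2 = (-0.0508, -0.9658, -0.2542).
q_1·w_3 = (-0.2357)·(-1) + (-0.2357)·(-4) + 0.9428·(-4) = -2.5927; q_2·w_3 = (-0.0508)·(-1) + (-0.9658)·(-4) + (-0.2542)·(-4) = 4.9308.
u_3 = w_3 + 2.5927·q_1 − 4.9308·q_2 = (-1.3605, 0.1512, -0.3023).
‖u_3‖ = 1.4018, so q_3 = (-0.9705, 0.1078, -0.2157).

Q = [[-0.2357, -0.0508, -0.9705], [-0.2357, -0.9658, 0.1078], [0.9428, -0.2542, -0.2157]], R = [[4.2426, -0.4714, -2.5927], [0.0000, 2.1858, 4.9308], [0.0000, 0.0000, 1.4018]]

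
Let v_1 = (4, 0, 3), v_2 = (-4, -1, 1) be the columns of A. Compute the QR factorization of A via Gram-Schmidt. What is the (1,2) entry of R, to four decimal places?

r_{12} = -2.6000

v_1 = (4, 0, 3); ‖v_1‖ = 5.0000, so e_1 = (0.8000, 0.0000, 0.6000).
r_{12} = e_1·v_2 = -2.6000.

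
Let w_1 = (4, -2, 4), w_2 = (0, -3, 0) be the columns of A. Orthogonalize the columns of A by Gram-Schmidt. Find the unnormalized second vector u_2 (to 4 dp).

u_2 = (-0.6667, -2.6667, -0.6667)

w_1 = (4, -2, 4); ‖w_1‖ = 6.0000, so q_1 = (0.6667, -0.3333, 0.6667).
q_1·w_2 = 0.6667·0 + (-0.3333)·(-3) + 0.6667·0 = 1.0000.
u_2 = w_2 − 1.0000·q_1 = (-0.6667, -2.6667, -0.6667).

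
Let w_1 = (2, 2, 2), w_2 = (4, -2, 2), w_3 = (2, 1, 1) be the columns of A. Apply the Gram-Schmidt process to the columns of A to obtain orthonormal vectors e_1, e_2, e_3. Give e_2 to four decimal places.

e_2 = (0.6172, -0.7715, 0.1543)

w_1 = (2, 2, 2); ‖w_1‖ = 3.4641, so e_1 = (0.5774, 0.5774, 0.5774).
e_1·w_2 = 0.5774·4 + 0.5774·(-2) + 0.5774·2 = 2.3094.
u_2 = w_2 − 2.3094·e_1 = (2.6667, -3.3333, 0.6667).
‖u_2‖ = 4.3205, so e_2 = (0.6172, -0.7715, 0.1543).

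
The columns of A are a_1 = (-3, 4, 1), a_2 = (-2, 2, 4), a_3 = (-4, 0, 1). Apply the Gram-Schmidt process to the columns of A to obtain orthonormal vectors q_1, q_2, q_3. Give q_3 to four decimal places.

q_3 = (-0.8083, -0.5774, -0.1155)

a_1 = (-3, 4, 1); ‖a_1‖ = 5.0990, so q_1 = (-0.5883, 0.7845, 0.1961).
q_1·a_2 = (-0.5883)·(-2) + 0.7845·2 + 0.1961·4 = 3.5301.
u_2 = a_2 − 3.5301·q_1 = (0.0769, -0.7692, 3.3077).
‖u_2‖ = 3.3968, so q_2 = (0.0226, -0.2265, 0.9738).
q_1·a_3 = (-0.5883)·(-4) + 0.7845·0 + 0.1961·1 = 2.5495; q_2·a_3 = 0.0226·(-4) + (-0.2265)·0 + 0.9738·1 = 0.8832.
u_3 = a_3 − 2.5495·q_1 − 0.8832·q_2 = (-2.5200, -1.8000, -0.3600).
‖u_3‖ = 3.1177, so q_3 = (-0.8083, -0.5774, -0.1155).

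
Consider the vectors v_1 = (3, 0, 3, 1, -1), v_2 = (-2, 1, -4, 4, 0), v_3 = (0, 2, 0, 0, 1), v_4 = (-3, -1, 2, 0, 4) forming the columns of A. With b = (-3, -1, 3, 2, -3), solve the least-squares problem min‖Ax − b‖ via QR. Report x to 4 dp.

q_1 = v_1/‖v_1‖ = (3, 0, 3, 1, -1)/4.4721 = (0.6708, 0.0000, 0.6708, 0.2236, -0.2236).
r_{12} = q_1·v_2 = -3.1305.
u_2 = v_2 + 3.1305·q_1 = (0.1000, 1.0000, -1.9000, 4.7000, -0.7000).
‖u_2‖ = 5.2154, so q_2 = (0.0192, 0.1917, -0.3643, 0.9012, -0.1342).
r_{13} = q_1·v_3 = -0.2236; r_{23} = q_2·v_3 = 0.2493.
u_3 = v_3 + 0.2236·q_1 − 0.2493·q_2 = (0.1452, 1.9522, 0.2408, -0.1746, 0.9835).
‖u_3‖ = 2.2109, so q_3 = (0.0657, 0.8830, 0.1089, -0.0790, 0.4448).
r_{14} = q_1·v_4 = -1.5652; r_{24} = q_2·v_4 = -1.5148; r_{34} = q_3·v_4 = 0.9171.
u_4 = v_4 + 1.5652·q_1 + 1.5148·q_2 − 0.9171·q_3 = (-1.9812, -1.5194, 2.3983, 1.7875, 3.0387).
‖u_4‖ = 4.9411, so q_4 = (-0.4010, -0.3075, 0.4854, 0.3618, 0.6150).
Qᵀb = (1.1180, 0.8628, -2.2458, 1.8451).
Back-substitute: x_4 = 1.8451/4.9411 = 0.3734.
x_3 = (-2.2458 − 0.9171·0.3734)/2.2109 = -1.1707.
x_2 = (0.8628 − 0.2493·(-1.1707) + 1.5148·0.3734)/5.2154 = 0.3298.
x_1 = (1.1180 + 3.1305·0.3298 + 0.2236·(-1.1707) + 1.5652·0.3734)/4.4721 = 0.5531.

x = (0.5531, 0.3298, -1.1707, 0.3734)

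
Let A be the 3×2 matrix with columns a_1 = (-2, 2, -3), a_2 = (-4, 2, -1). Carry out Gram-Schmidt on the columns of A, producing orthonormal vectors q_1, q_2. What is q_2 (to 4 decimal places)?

q_2 = (-0.8022, 0.0844, 0.5911)

a_1 = (-2, 2, -3); ‖a_1‖ = 4.1231, so q_1 = (-0.4851, 0.4851, -0.7276).
q_1·a_2 = (-0.4851)·(-4) + 0.4851·2 + (-0.7276)·(-1) = 3.6380.
u_2 = a_2 − 3.6380·q_1 = (-2.2353, 0.2353, 1.6471).
‖u_2‖ = 2.7865, so q_2 = (-0.8022, 0.0844, 0.5911).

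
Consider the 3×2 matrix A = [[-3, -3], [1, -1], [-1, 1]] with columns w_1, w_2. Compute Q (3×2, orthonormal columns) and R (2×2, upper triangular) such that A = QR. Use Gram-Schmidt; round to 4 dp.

Q = [[-0.9045, -0.4264], [0.3015, -0.6396], [-0.3015, 0.6396]], R = [[3.3166, 2.1106], [0.0000, 2.5584]]

w_1 = (-3, 1, -1); ‖w_1‖ = 3.3166, so e_1 = (-0.9045, 0.3015, -0.3015).
e_1·w_2 = (-0.9045)·(-3) + 0.3015·(-1) + (-0.3015)·1 = 2.1106.
u_2 = w_2 − 2.1106·e_1 = (-1.0909, -1.6364, 1.6364).
‖u_2‖ = 2.5584, so e_2 = (-0.4264, -0.6396, 0.6396).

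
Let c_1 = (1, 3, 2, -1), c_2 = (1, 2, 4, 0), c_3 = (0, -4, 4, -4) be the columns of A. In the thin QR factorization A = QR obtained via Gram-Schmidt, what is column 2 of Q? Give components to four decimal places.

q_2 = (0.0000, -0.4082, 0.8165, 0.4082)

c_1 = (1, 3, 2, -1); ‖c_1‖ = 3.8730, so q_1 = (0.2582, 0.7746, 0.5164, -0.2582).
q_1·c_2 = 0.2582·1 + 0.7746·2 + 0.5164·4 + (-0.2582)·0 = 3.8730.
u_2 = c_2 − 3.8730·q_1 = (0.0000, -1.0000, 2.0000, 1.0000).
‖u_2‖ = 2.4495, so q_2 = (0.0000, -0.4082, 0.8165, 0.4082).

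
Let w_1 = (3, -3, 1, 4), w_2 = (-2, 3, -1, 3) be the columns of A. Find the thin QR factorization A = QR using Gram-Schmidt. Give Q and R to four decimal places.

Q = [[0.5071, -0.3490], [-0.5071, 0.5596], [0.1690, -0.1865], [0.6761, 0.7281]], R = [[5.9161, -0.6761], [0.0000, 4.7479]]

e_1 = w_1/‖w_1‖ = (3, -3, 1, 4)/5.9161 = (0.5071, -0.5071, 0.1690, 0.6761).
r_{12} = e_1·w_2 = -0.6761.
u_2 = w_2 + 0.6761·e_1 = (-1.6571, 2.6571, -0.8857, 3.4571).
‖u_2‖ = 4.7479, so e_2 = (-0.3490, 0.5596, -0.1865, 0.7281).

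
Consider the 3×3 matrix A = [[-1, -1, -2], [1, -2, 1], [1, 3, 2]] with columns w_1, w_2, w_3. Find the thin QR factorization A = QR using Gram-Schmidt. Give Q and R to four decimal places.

w_1 = (-1, 1, 1); ‖w_1‖ = 1.7321, so e_1 = (-0.5774, 0.5774, 0.5774).
e_1·w_2 = (-0.5774)·(-1) + 0.5774·(-2) + 0.5774·3 = 1.1547.
u_2 = w_2 − 1.1547·e_1 = (-0.3333, -2.6667, 2.3333).
‖u_2‖ = 3.5590, so e_2 = (-0.0937, -0.7493, 0.6556).
e_1·w_3 = (-0.5774)·(-2) + 0.5774·1 + 0.5774·2 = 2.8868; e_2·w_3 = (-0.0937)·(-2) + (-0.7493)·1 + 0.6556·2 = 0.7493.
u_3 = w_3 − 2.8868·e_1 − 0.7493·e_2 = (-0.2632, -0.1053, -0.1579).
‖u_3‖ = 0.3244, so e_3 = (-0.8111, -0.3244, -0.4867).

Q = [[-0.5774, -0.0937, -0.8111], [0.5774, -0.7493, -0.3244], [0.5774, 0.6556, -0.4867]], R = [[1.7321, 1.1547, 2.8868], [0.0000, 3.5590, 0.7493], [0.0000, 0.0000, 0.3244]]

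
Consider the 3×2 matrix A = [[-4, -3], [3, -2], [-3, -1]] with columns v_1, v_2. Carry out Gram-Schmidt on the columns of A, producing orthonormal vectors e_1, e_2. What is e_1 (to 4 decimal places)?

e_1 = (-0.6860, 0.5145, -0.5145)

e_1 = v_1/‖v_1‖ = (-4, 3, -3)/5.8310 = (-0.6860, 0.5145, -0.5145).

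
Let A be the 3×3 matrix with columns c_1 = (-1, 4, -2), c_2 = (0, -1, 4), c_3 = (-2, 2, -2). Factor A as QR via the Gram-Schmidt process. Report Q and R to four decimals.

Q = [[-0.2182, -0.1794, -0.9593], [0.8729, 0.4037, -0.2741], [-0.4364, 0.8971, -0.0685]], R = [[4.5826, -2.6186, 3.0551], [0.0000, 3.1848, -0.6280], [0.0000, 0.0000, 1.5074]]

c_1 = (-1, 4, -2); ‖c_1‖ = 4.5826, so e_1 = (-0.2182, 0.8729, -0.4364).
e_1·c_2 = (-0.2182)·0 + 0.8729·(-1) + (-0.4364)·4 = -2.6186.
u_2 = c_2 + 2.6186·e_1 = (-0.5714, 1.2857, 2.8571).
‖u_2‖ = 3.1848, so e_2 = (-0.1794, 0.4037, 0.8971).
e_1·c_3 = (-0.2182)·(-2) + 0.8729·2 + (-0.4364)·(-2) = 3.0551; e_2·c_3 = (-0.1794)·(-2) + 0.4037·2 + 0.8971·(-2) = -0.6280.
u_3 = c_3 − 3.0551·e_1 + 0.6280·e_2 = (-1.4460, -0.4131, -0.1033).
‖u_3‖ = 1.5074, so e_3 = (-0.9593, -0.2741, -0.0685).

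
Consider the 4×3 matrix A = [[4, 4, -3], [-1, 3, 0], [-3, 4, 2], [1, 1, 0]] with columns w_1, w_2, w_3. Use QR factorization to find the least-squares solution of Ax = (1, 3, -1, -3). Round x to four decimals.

x = (-3.1279, -0.1620, -4.7655)

e_1 = w_1/‖w_1‖ = (4, -1, -3, 1)/5.1962 = (0.7698, -0.1925, -0.5774, 0.1925).
r_{12} = e_1·w_2 = 0.3849.
u_2 = w_2 − 0.3849·e_1 = (3.7037, 3.0741, 4.2222, 0.9259).
‖u_2‖ = 6.4693, so e_2 = (0.5725, 0.4752, 0.6527, 0.1431).
r_{13} = e_1·w_3 = -3.4641; r_{23} = e_2·w_3 = -0.4122.
u_3 = w_3 + 3.4641·e_1 + 0.4122·e_2 = (-0.0973, -0.4708, 0.2690, 0.7257).
‖u_3‖ = 0.9111, so e_3 = (-0.1068, -0.5167, 0.2953, 0.7965).
Qᵀb = (0.1925, 0.9160, -4.3418).
Back-substitute: x_3 = -4.3418/0.9111 = -4.7655.
x_2 = (0.9160 + 0.4122·(-4.7655))/6.4693 = -0.1620.
x_1 = (0.1925 − 0.3849·(-0.1620) + 3.4641·(-4.7655))/5.1962 = -3.1279.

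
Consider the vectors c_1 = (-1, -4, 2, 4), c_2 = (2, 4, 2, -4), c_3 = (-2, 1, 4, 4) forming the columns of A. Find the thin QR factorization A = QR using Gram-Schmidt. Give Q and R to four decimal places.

c_1 = (-1, -4, 2, 4); ‖c_1‖ = 6.0828, so q_1 = (-0.1644, -0.6576, 0.3288, 0.6576).
q_1·c_2 = (-0.1644)·2 + (-0.6576)·4 + 0.3288·2 + 0.6576·(-4) = -4.9320.
u_2 = c_2 + 4.9320·q_1 = (1.1892, 0.7568, 3.6216, -0.7568).
‖u_2‖ = 3.9593, so q_2 = (0.3004, 0.1911, 0.9147, -0.1911).
q_1·c_3 = (-0.1644)·(-2) + (-0.6576)·1 + 0.3288·4 + 0.6576·4 = 3.6168; q_2·c_3 = 0.3004·(-2) + 0.1911·1 + 0.9147·4 + (-0.1911)·4 = 2.4848.
u_3 = c_3 − 3.6168·q_1 − 2.4848·q_2 = (-2.1517, 2.9034, 0.5379, 2.0966).
‖u_3‖ = 4.2125, so q_3 = (-0.5108, 0.6893, 0.1277, 0.4977).

Q = [[-0.1644, 0.3004, -0.5108], [-0.6576, 0.1911, 0.6893], [0.3288, 0.9147, 0.1277], [0.6576, -0.1911, 0.4977]], R = [[6.0828, -4.9320, 3.6168], [0.0000, 3.9593, 2.4848], [0.0000, 0.0000, 4.2125]]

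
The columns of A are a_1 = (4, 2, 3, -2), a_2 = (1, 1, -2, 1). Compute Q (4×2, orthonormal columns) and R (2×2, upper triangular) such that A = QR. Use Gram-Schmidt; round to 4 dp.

Q = [[0.6963, 0.4737], [0.3482, 0.4275], [0.5222, -0.6932], [-0.3482, 0.3351]], R = [[5.7446, -0.3482], [0.0000, 2.6227]]

a_1 = (4, 2, 3, -2); ‖a_1‖ = 5.7446, so q_1 = (0.6963, 0.3482, 0.5222, -0.3482).
q_1·a_2 = 0.6963·1 + 0.3482·1 + 0.5222·(-2) + (-0.3482)·1 = -0.3482.
u_2 = a_2 + 0.3482·q_1 = (1.2424, 1.1212, -1.8182, 0.8788).
‖u_2‖ = 2.6227, so q_2 = (0.4737, 0.4275, -0.6932, 0.3351).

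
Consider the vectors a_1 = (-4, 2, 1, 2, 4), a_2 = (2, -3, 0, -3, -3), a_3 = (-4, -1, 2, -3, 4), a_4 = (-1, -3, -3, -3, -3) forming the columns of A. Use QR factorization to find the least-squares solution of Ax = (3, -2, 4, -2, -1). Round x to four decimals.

e_1 = a_1/‖a_1‖ = (-4, 2, 1, 2, 4)/6.4031 = (-0.6247, 0.3123, 0.1562, 0.3123, 0.6247).
r_{12} = e_1·a_2 = -4.9976.
u_2 = a_2 + 4.9976·e_1 = (-1.1220, -1.4390, 0.7805, -1.4390, 0.1220).
‖u_2‖ = 2.4545, so e_2 = (-0.4571, -0.5863, 0.3180, -0.5863, 0.0497).
r_{13} = e_1·a_3 = 4.0605; r_{23} = e_2·a_3 = 5.0083.
u_3 = a_3 − 4.0605·e_1 − 5.0083·e_2 = (0.8259, 0.6680, -0.2267, -1.3320, 1.2146).
‖u_3‖ = 2.1046, so e_3 = (0.3924, 0.3174, -0.1077, -0.6329, 0.5771).
r_{14} = e_1·a_4 = -3.5920; r_{24} = e_2·a_4 = 2.8718; r_{34} = e_3·a_4 = -0.8541.
u_4 = a_4 + 3.5920·e_1 − 2.8718·e_2 + 0.8541·e_3 = (-1.5960, 0.0768, -3.4442, -0.7349, -0.4059).
‖u_4‖ = 3.8885, so e_4 = (-0.4104, 0.0197, -0.8857, -0.1890, -0.1044).
Qᵀb = (-3.1235, 2.1961, 0.8003, -4.3314).
Back-substitute: x_4 = -4.3314/3.8885 = -1.1139.
x_3 = (0.8003 + 0.8541·(-1.1139))/2.1046 = -0.0718.
x_2 = (2.1961 − 5.0083·(-0.0718) − 2.8718·(-1.1139))/2.4545 = 2.3446.
x_1 = (-3.1235 + 4.9976·2.3446 − 4.0605·(-0.0718) + 3.5920·(-1.1139))/6.4031 = 0.7628.

x = (0.7628, 2.3446, -0.0718, -1.1139)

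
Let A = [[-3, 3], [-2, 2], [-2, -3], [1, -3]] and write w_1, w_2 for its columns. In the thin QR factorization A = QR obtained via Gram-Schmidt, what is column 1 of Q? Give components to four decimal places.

w_1 = (-3, -2, -2, 1); ‖w_1‖ = 4.2426, so q_1 = (-0.7071, -0.4714, -0.4714, 0.2357).

q_1 = (-0.7071, -0.4714, -0.4714, 0.2357)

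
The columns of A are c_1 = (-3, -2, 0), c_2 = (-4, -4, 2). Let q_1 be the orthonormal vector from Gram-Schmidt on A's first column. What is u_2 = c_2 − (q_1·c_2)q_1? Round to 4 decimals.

u_2 = (0.6154, -0.9231, 2.0000)

q_1 = c_1/‖c_1‖ = (-3, -2, 0)/3.6056 = (-0.8321, -0.5547, 0.0000).
r_{12} = q_1·c_2 = 5.5470.
u_2 = c_2 − 5.5470·q_1 = (0.6154, -0.9231, 2.0000).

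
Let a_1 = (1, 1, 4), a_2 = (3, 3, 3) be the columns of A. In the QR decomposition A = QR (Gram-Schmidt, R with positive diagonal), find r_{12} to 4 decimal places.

r_{12} = 4.2426

a_1 = (1, 1, 4); ‖a_1‖ = 4.2426, so q_1 = (0.2357, 0.2357, 0.9428).
r_{12} = q_1·a_2 = 4.2426.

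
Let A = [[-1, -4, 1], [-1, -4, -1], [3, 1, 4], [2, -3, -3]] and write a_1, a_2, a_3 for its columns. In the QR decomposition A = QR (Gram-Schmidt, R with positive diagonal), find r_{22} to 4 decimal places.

r_{22} = 6.3509

e_1 = a_1/‖a_1‖ = (-1, -1, 3, 2)/3.8730 = (-0.2582, -0.2582, 0.7746, 0.5164).
r_{12} = e_1·a_2 = 1.2910.
u_2 = a_2 − 1.2910·e_1 = (-3.6667, -3.6667, 0.0000, -3.6667).
r_{22} = ‖u_2‖ = 6.3509.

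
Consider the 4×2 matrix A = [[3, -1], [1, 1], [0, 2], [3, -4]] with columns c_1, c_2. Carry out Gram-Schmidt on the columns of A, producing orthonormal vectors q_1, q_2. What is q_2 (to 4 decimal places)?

q_2 = (0.3541, 0.5081, 0.5851, -0.5235)

c_1 = (3, 1, 0, 3); ‖c_1‖ = 4.3589, so q_1 = (0.6882, 0.2294, 0.0000, 0.6882).
q_1·c_2 = 0.6882·(-1) + 0.2294·1 + 0.0000·2 + 0.6882·(-4) = -3.2118.
u_2 = c_2 + 3.2118·q_1 = (1.2105, 1.7368, 2.0000, -1.7895).
‖u_2‖ = 3.4182, so q_2 = (0.3541, 0.5081, 0.5851, -0.5235).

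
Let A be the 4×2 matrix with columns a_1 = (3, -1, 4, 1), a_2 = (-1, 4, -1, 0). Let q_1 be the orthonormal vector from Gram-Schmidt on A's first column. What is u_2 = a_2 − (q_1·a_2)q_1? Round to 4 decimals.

u_2 = (0.2222, 3.5926, 0.6296, 0.4074)

q_1 = a_1/‖a_1‖ = (3, -1, 4, 1)/5.1962 = (0.5774, -0.1925, 0.7698, 0.1925).
r_{12} = q_1·a_2 = -2.1170.
u_2 = a_2 + 2.1170·q_1 = (0.2222, 3.5926, 0.6296, 0.4074).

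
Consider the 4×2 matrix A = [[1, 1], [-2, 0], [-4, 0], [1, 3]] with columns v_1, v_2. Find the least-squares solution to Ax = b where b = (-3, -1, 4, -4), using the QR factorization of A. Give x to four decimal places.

q_1 = v_1/‖v_1‖ = (1, -2, -4, 1)/4.6904 = (0.2132, -0.4264, -0.8528, 0.2132).
r_{12} = q_1·v_2 = 0.8528.
u_2 = v_2 − 0.8528·q_1 = (0.8182, 0.3636, 0.7273, 2.8182).
‖u_2‖ = 3.0451, so q_2 = (0.2687, 0.1194, 0.2388, 0.9255).
Qᵀb = (-4.4772, -3.6721).
Back-substitute: x_2 = -3.6721/3.0451 = -1.2059.
x_1 = (-4.4772 − 0.8528·(-1.2059))/4.6904 = -0.7353.

x = (-0.7353, -1.2059)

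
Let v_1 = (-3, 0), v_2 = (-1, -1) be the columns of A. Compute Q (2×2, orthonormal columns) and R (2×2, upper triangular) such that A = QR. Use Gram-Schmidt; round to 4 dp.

Q = [[-1.0000, 0.0000], [0.0000, -1.0000]], R = [[3.0000, 1.0000], [0.0000, 1.0000]]

v_1 = (-3, 0); ‖v_1‖ = 3.0000, so e_1 = (-1.0000, 0.0000).
e_1·v_2 = (-1.0000)·(-1) + 0.0000·(-1) = 1.0000.
u_2 = v_2 − 1.0000·e_1 = (0.0000, -1.0000).
‖u_2‖ = 1.0000, so e_2 = (0.0000, -1.0000).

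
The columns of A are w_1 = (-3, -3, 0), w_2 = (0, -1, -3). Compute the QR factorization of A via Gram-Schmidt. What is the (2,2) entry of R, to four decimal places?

w_1 = (-3, -3, 0); ‖w_1‖ = 4.2426, so q_1 = (-0.7071, -0.7071, 0.0000).
q_1·w_2 = (-0.7071)·0 + (-0.7071)·(-1) + 0.0000·(-3) = 0.7071.
u_2 = w_2 − 0.7071·q_1 = (0.5000, -0.5000, -3.0000).
r_{22} = ‖u_2‖ = 3.0822.

r_{22} = 3.0822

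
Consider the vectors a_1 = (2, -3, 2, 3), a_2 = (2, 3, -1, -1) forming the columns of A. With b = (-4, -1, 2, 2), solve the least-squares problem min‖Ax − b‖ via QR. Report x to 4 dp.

a_1 = (2, -3, 2, 3); ‖a_1‖ = 5.0990, so q_1 = (0.3922, -0.5883, 0.3922, 0.5883).
q_1·a_2 = 0.3922·2 + (-0.5883)·3 + 0.3922·(-1) + 0.5883·(-1) = -1.9612.
u_2 = a_2 + 1.9612·q_1 = (2.7692, 1.8462, -0.2308, 0.1538).
‖u_2‖ = 3.3397, so q_2 = (0.8292, 0.5528, -0.0691, 0.0461).
Qᵀb = (0.9806, -3.9156).
Back-substitute: x_2 = -3.9156/3.3397 = -1.1724.
x_1 = (0.9806 + 1.9612·(-1.1724))/5.0990 = -0.2586.

x = (-0.2586, -1.1724)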